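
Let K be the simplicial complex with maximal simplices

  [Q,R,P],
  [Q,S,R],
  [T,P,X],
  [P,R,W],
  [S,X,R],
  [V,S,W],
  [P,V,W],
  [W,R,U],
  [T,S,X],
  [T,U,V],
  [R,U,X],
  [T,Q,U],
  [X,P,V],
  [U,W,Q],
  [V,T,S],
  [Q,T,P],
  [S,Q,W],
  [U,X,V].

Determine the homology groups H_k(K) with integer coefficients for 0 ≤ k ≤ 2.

H_0 = Z,  H_1 = Z ⊕ Z/2,  H_2 = 0.

Take the total order P < Q < R < S < T < U < V < W < X on the vertex set. Then K (dimension 2) consists of the simplices:

  0-simplices (9): P, Q, R, S, T, U, V, W, X
  1-simplices (27): PQ, PR, PT, PV, PW, PX, QR, QS, QT, QU, QW, RS, RU, RW, RX, ST, SV, SW, SX, TU, TV, TX, UV, UW, UX, VW, VX
  2-simplices (18): PQR, PQT, PRW, PTX, PVW, PVX, QRS, QSW, QTU, QUW, RSX, RUW, RUX, STV, STX, SVW, TUV, UVX

Hence C_0 ≅ Z^9, C_1 ≅ Z^27, C_2 ≅ Z^18.

Boundary ∂_1: C_1 → C_0 maps an edge to its endpoints' difference, ∂[p,q] = q − p.
This gives a 9×27 integer matrix of rank 8; reducing to Smith normal form yields diagonal entries (1,1,1,1,1,1,1,1).

∂_2: C_2 → C_1 maps a triangle to the signed sum of its edges. For instance
  ∂STV = TV − SV + ST,
  ∂RUW = UW − RW + RU.
The resulting 27×18 matrix has rank 18, and its Smith normal form has invariant factors (1,1,1,1,1,1,1,1,1,1,1,1,1,1,1,1,1,2).

Now H_k = ker ∂_k / im ∂_{k+1}, so:

  H_0: rank C_0 − rank ∂_1 = 9 − 8 = 1, and the invariant factors of ∂_1 are all 1, so H_0 = Z.
  H_1: rank ker ∂_1 − rank ∂_2 = (27 − 8) − 18 = 1, and ∂_2 has invariant factor 2 > 1, so H_1 = Z ⊕ Z/2.
  H_2: rank ker ∂_2 − rank ∂_3 = (18 − 18) − 0 = 0, and there is no ∂_3, so H_2 = 0.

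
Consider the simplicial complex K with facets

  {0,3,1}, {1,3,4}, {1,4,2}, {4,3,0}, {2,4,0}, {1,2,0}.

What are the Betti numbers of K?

b_0 = 1, b_1 = 0, b_2 = 1.

K has 5 vertices, 9 edges, 6 triangles.
rank ∂_0 = 0, rank ∂_1 = 4 ⇒ b_0 = 5 − 0 − 4 = 1; all invariant factors of ∂_1 are 1 so no torsion. So H_0 ≅ Z.
rank ∂_1 = 4, rank ∂_2 = 5 ⇒ b_1 = 9 − 4 − 5 = 0; all invariant factors of ∂_2 are 1 so no torsion. So H_1 ≅ 0.
rank ∂_2 = 5, rank ∂_3 = 0 ⇒ b_2 = 6 − 5 − 0 = 1. So H_2 ≅ Z.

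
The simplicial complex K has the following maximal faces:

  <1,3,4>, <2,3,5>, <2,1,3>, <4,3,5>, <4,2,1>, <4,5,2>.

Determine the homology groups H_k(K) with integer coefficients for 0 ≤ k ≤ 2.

We work with the vertex ordering 1 < 2 < 3 < 4 < 5. The simplices of K, each written with vertices in increasing order, are:

  0-simplices (5): [1], [2], [3], [4], [5]
  1-simplices (9): [1,2], [1,3], [1,4], [2,3], [2,4], [2,5], [3,4], [3,5], [4,5]
  2-simplices (6): [1,2,3], [1,2,4], [1,3,4], [2,3,5], [2,4,5], [3,4,5]

so the chain groups are C_0 ≅ Z^5, C_1 ≅ Z^9, C_2 ≅ Z^6.

∂_1: C_1 → C_0 is given by ∂[p,q] = [q] − [p]. For instance
  ∂[1,3] = [3] − [1].
As a 5×9 matrix over Z this has rank 4, with invariant factors (1,1,1,1).

Boundary ∂_2: C_2 → C_1 maps a triangle to the signed sum of its edges. For instance
  ∂[2,3,5] = [3,5] − [2,5] + [2,3],
  ∂[1,3,4] = [3,4] − [1,4] + [1,3].
The resulting 9×6 matrix has rank 5, and its Smith normal form has invariant factors (1,1,1,1,1).

Computing H_k = (kernel of ∂_k) / (image of ∂_{k+1}):

  H_0: rank C_0 − rank ∂_1 = 5 − 4 = 1, and the invariant factors of ∂_1 are all 1, so H_0 = Z.
  H_1: rank ker ∂_1 − rank ∂_2 = (9 − 4) − 5 = 0, and the invariant factors of ∂_2 are all 1, so H_1 = 0.
  H_2: rank ker ∂_2 − rank ∂_3 = (6 − 5) − 0 = 1, and there is no ∂_3, so H_2 = Z.

As a check, the Euler characteristic is 5 − 9 + 6 = 2, which agrees with 1 − 0 + 1 = 2.
(K is a triangulation of the 2-sphere S^2.)

H_0 ≅ Z,  H_1 = 0,  H_2 ≅ Z.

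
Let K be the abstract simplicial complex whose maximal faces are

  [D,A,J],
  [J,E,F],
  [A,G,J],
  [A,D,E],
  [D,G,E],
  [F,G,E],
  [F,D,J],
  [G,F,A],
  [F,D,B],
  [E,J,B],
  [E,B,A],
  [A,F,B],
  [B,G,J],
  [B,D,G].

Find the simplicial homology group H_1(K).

Order the vertices as A < B < D < E < F < G < J. Listing each simplex with vertices in this order, K has dimension 2 with simplices:

  0-simplices (7): A, B, D, E, F, G, J
  1-simplices (21): AB, AD, AE, AF, AG, AJ, BD, BE, BF, BG, BJ, DE, DF, DG, DJ, EF, EG, EJ, FG, FJ, GJ
  2-simplices (14): ABE, ABF, ADE, ADJ, AFG, AGJ, BDF, BDG, BEJ, BGJ, DEG, DFJ, EFG, EFJ

so the chain groups are C_0 ≅ Z^7, C_1 ≅ Z^21, C_2 ≅ Z^14.

Boundary ∂_1: C_1 → C_0 maps an edge to its endpoints' difference, ∂[p,q] = q − p. For instance
  ∂GJ = J − G.
As a 7×21 matrix over Z this has rank 6, with invariant factors (1,1,1,1,1,1).

∂_2: C_2 → C_1 sends each 2-simplex [p,q,r] to [q,r] − [p,r] + [p,q]. For instance
  ∂ADJ = DJ − AJ + AD,
  ∂EFG = FG − EG + EF.
This gives a 21×14 integer matrix of rank 13; reducing to Smith normal form yields diagonal entries (1,1,1,1,1,1,1,1,1,1,1,1,1).

Computing H_k = (kernel of ∂_k) / (image of ∂_{k+1}):

  H_1: rank ker ∂_1 − rank ∂_2 = (21 − 6) − 13 = 2, and the invariant factors of ∂_2 are all 1, so H_1 ≅ Z^2.

(K is a triangulation of the torus T^2.)

H_1 = Z^2.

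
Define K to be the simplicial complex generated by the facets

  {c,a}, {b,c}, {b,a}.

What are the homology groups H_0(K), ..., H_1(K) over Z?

Order the vertices as a < b < c. Listing each simplex with vertices in this order, K has dimension 1 with simplices:

  0-simplices (3): a, b, c
  1-simplices (3): ab, ac, bc

so the chain groups are C_0 ≅ Z^3, C_1 ≅ Z^3.

∂_1: C_1 → C_0 sends each edge [p,q] (with p < q) to q − p.
This gives a 3×3 integer matrix of rank 2; reducing to Smith normal form yields diagonal entries (1,1).

From H_k ≅ ker(∂_k) / im(∂_{k+1}) we obtain:

  H_0: rank C_0 − rank ∂_1 = 3 − 2 = 1, and the invariant factors of ∂_1 are all 1, so H_0 ≅ Z.
  H_1: rank ker ∂_1 − rank ∂_2 = (3 − 2) − 0 = 1, and there is no ∂_2, so H_1 ≅ Z.

(K is a triangulation of the circle S^1.)

H_0 = Z,  H_1 = Z.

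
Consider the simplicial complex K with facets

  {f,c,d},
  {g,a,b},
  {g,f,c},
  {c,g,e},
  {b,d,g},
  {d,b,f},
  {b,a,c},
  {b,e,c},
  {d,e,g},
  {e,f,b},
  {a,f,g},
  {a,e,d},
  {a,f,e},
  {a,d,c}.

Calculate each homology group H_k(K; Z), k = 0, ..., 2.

Order the vertices as a < b < c < d < e < f < g. Listing each simplex with vertices in this order, K has dimension 2 with simplices:

  0-simplices (7): a, b, c, d, e, f, g
  1-simplices (21): ab, ac, ad, ae, af, ag, bc, bd, be, bf, bg, cd, ce, cf, cg, de, df, dg, ef, eg, fg
  2-simplices (14): abc, abg, acd, ade, aef, afg, bce, bdf, bdg, bef, cdf, ceg, cfg, deg

giving chain groups C_0 ≅ Z^7, C_1 ≅ Z^21, C_2 ≅ Z^14.

∂_1: C_1 → C_0 sends each edge [p,q] (with p < q) to q − p.
The 7×21 boundary matrix has rank 6 and Smith normal form diag(1,1,1,1,1,1).

∂_2: C_2 → C_1 maps a triangle to the signed sum of its edges. For instance
  ∂abc = bc − ac + ab,
  ∂ceg = eg − cg + ce.
The resulting 21×14 matrix has rank 13, and its Smith normal form has invariant factors (1,1,1,1,1,1,1,1,1,1,1,1,1).

Now H_k = ker ∂_k / im ∂_{k+1}, so:

  H_0: rank C_0 − rank ∂_1 = 7 − 6 = 1, and the invariant factors of ∂_1 are all 1, so H_0 ≅ Z.
  H_1: rank ker ∂_1 − rank ∂_2 = (21 − 6) − 13 = 2, and the invariant factors of ∂_2 are all 1, so H_1 ≅ Z^2.
  H_2: rank ker ∂_2 − rank ∂_3 = (14 − 13) − 0 = 1, and there is no ∂_3, so H_2 ≅ Z.

(K is a triangulation of the torus T^2.)

H_0 = Z,  H_1 = Z^2,  H_2 = Z.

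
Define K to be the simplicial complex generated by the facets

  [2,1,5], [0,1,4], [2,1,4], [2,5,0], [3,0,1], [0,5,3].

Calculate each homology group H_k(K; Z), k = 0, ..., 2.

Fix the vertex order 0 < 1 < 2 < 3 < 4 < 5 and write every simplex with vertices in increasing order. Then dim K = 2 and the simplices of K are:

  0-simplices (6): [0], [1], [2], [3], [4], [5]
  1-simplices (12): [0,1], [0,2], [0,3], [0,4], [0,5], [1,2], [1,3], [1,4], [1,5], [2,4], [2,5], [3,5]
  2-simplices (6): [0,1,3], [0,1,4], [0,2,5], [0,3,5], [1,2,4], [1,2,5]

so the chain groups are C_0 ≅ Z^6, C_1 ≅ Z^12, C_2 ≅ Z^6.

The boundary map ∂_1: C_1 → C_0 is given by ∂[p,q] = [q] − [p].
This gives a 6×12 integer matrix of rank 5; reducing to Smith normal form yields diagonal entries (1,1,1,1,1).

Boundary ∂_2: C_2 → C_1 acts by ∂[p,q,r] = [q,r] − [p,r] + [p,q]. For instance
  ∂[0,2,5] = [2,5] − [0,5] + [0,2],
  ∂[0,1,3] = [1,3] − [0,3] + [0,1].
This gives a 12×6 integer matrix of rank 6; reducing to Smith normal form yields diagonal entries (1,1,1,1,1,1).

From H_k ≅ ker(∂_k) / im(∂_{k+1}) we obtain:

  H_0: rank C_0 − rank ∂_1 = 6 − 5 = 1, and the invariant factors of ∂_1 are all 1, so H_0 = Z.
  H_1: rank ker ∂_1 − rank ∂_2 = (12 − 5) − 6 = 1, and the invariant factors of ∂_2 are all 1, so H_1 = Z.
  H_2: rank ker ∂_2 − rank ∂_3 = (6 − 6) − 0 = 0, and there is no ∂_3, so H_2 = 0.

As a check, the Euler characteristic is 6 − 12 + 6 = 0, which agrees with 1 − 1 + 0 = 0.

H_0 ≅ Z,  H_1 ≅ Z,  H_2 = 0.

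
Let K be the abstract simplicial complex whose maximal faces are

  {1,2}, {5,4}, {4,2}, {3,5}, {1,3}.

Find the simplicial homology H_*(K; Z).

H_0 ≅ Z,  H_1 ≅ Z.

Order the vertices as 1 < 2 < 3 < 4 < 5. Listing each simplex with vertices in this order, K has dimension 1 with simplices:

  0-simplices (5): [1], [2], [3], [4], [5]
  1-simplices (5): [1,2], [1,3], [2,4], [3,5], [4,5]

so the chain groups are C_0 ≅ Z^5, C_1 ≅ Z^5.

The boundary map ∂_1: C_1 → C_0 is given by ∂[p,q] = [q] − [p]. For instance
  ∂[3,5] = [5] − [3].
The resulting 5×5 matrix has rank 4, and its Smith normal form has invariant factors (1,1,1,1).

Computing H_k = (kernel of ∂_k) / (image of ∂_{k+1}):

  H_0: rank C_0 − rank ∂_1 = 5 − 4 = 1, and the invariant factors of ∂_1 are all 1, so H_0 = Z.
  H_1: rank ker ∂_1 − rank ∂_2 = (5 − 4) − 0 = 1, and there is no ∂_2, so H_1 = Z.

(K is a triangulation of the circle S^1.)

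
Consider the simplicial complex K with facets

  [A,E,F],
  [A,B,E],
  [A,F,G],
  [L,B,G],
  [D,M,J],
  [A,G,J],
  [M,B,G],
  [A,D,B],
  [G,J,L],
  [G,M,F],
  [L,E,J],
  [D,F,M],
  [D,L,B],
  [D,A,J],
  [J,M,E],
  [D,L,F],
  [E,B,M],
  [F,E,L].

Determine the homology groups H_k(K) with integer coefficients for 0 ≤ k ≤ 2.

Order the vertices as A < B < D < E < F < G < J < L < M. Listing each simplex with vertices in this order, K has dimension 2 with simplices:

  0-simplices (9): A, B, D, E, F, G, J, L, M
  1-simplices (27): AB, AD, AE, AF, AG, AJ, BD, BE, BG, BL, BM, DF, DJ, DL, DM, EF, EJ, EL, EM, FG, FL, FM, GJ, GL, GM, JL, JM
  2-simplices (18): ABD, ABE, ADJ, AEF, AFG, AGJ, BDL, BEM, BGL, BGM, DFL, DFM, DJM, EFL, EJL, EJM, FGM, GJL

Hence C_0 ≅ Z^9, C_1 ≅ Z^27, C_2 ≅ Z^18.

Boundary ∂_1: C_1 → C_0 maps an edge to its endpoints' difference, ∂[p,q] = q − p.
The resulting 9×27 matrix has rank 8, and its Smith normal form has invariant factors (1,1,1,1,1,1,1,1).

The boundary map ∂_2: C_2 → C_1 sends each 2-simplex [p,q,r] to [q,r] − [p,r] + [p,q]. For instance
  ∂ABD = BD − AD + AB,
  ∂AEF = EF − AF + AE.
This gives a 27×18 integer matrix of rank 17; reducing to Smith normal form yields diagonal entries (1,1,1,1,1,1,1,1,1,1,1,1,1,1,1,1,1).

From H_k ≅ ker(∂_k) / im(∂_{k+1}) we obtain:

  H_0: rank C_0 − rank ∂_1 = 9 − 8 = 1, and the invariant factors of ∂_1 are all 1, so H_0 ≅ Z.
  H_1: rank ker ∂_1 − rank ∂_2 = (27 − 8) − 17 = 2, and the invariant factors of ∂_2 are all 1, so H_1 ≅ Z^2.
  H_2: rank ker ∂_2 − rank ∂_3 = (18 − 17) − 0 = 1, and there is no ∂_3, so H_2 ≅ Z.

As a check, the Euler characteristic is 9 − 27 + 18 = 0, which agrees with 1 − 2 + 1 = 0.
(K is a triangulation of the torus T^2.)

H_0 = Z,  H_1 = Z^2,  H_2 = Z.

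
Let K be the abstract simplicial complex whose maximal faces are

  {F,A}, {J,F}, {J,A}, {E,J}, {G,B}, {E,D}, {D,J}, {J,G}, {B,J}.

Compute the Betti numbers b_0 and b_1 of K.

b_0 = 1, b_1 = 3.

Order the vertices as A < B < D < E < F < G < J. Listing each simplex with vertices in this order, K has dimension 1 with simplices:

  0-simplices (7): A, B, D, E, F, G, J
  1-simplices (9): AF, AJ, BG, BJ, DE, DJ, EJ, FJ, GJ

giving chain groups C_0 ≅ Z^7, C_1 ≅ Z^9.

Boundary ∂_1: C_1 → C_0 sends each edge [p,q] (with p < q) to q − p. For instance
  ∂EJ = J − E.
The 7×9 boundary matrix has rank 6 and Smith normal form diag(1,1,1,1,1,1).

Computing H_k = (kernel of ∂_k) / (image of ∂_{k+1}):

  H_0: rank C_0 − rank ∂_1 = 7 − 6 = 1, and the invariant factors of ∂_1 are all 1, so H_0 ≅ Z.
  H_1: rank ker ∂_1 − rank ∂_2 = (9 − 6) − 0 = 3, and there is no ∂_2, so H_1 ≅ Z^3.

As a check, the Euler characteristic is 7 − 9 = -2, which agrees with 1 − 3 = -2.
(K is a triangulation of a wedge of 3 circles.)

Hence the Betti numbers are b_0 = 1, b_1 = 3.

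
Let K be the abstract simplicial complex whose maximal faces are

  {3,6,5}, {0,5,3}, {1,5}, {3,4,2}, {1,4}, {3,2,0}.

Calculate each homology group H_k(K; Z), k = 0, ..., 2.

We work with the vertex ordering 0 < 1 < 2 < 3 < 4 < 5 < 6. The simplices of K, each written with vertices in increasing order, are:

  0-simplices (7): [0], [1], [2], [3], [4], [5], [6]
  1-simplices (11): [0,2], [0,3], [0,5], [1,4], [1,5], [2,3], [2,4], [3,4], [3,5], [3,6], [5,6]
  2-simplices (4): [0,2,3], [0,3,5], [2,3,4], [3,5,6]

giving chain groups C_0 ≅ Z^7, C_1 ≅ Z^11, C_2 ≅ Z^4.

The boundary map ∂_1: C_1 → C_0 is given by ∂[p,q] = [q] − [p]. For instance
  ∂[3,4] = [4] − [3].
The resulting 7×11 matrix has rank 6, and its Smith normal form has invariant factors (1,1,1,1,1,1).

The boundary map ∂_2: C_2 → C_1 maps a triangle to the signed sum of its edges. For instance
  ∂[0,3,5] = [3,5] − [0,5] + [0,3],
  ∂[2,3,4] = [3,4] − [2,4] + [2,3].
The 11×4 boundary matrix has rank 4 and Smith normal form diag(1,1,1,1).

Now H_k = ker ∂_k / im ∂_{k+1}, so:

  H_0: rank C_0 − rank ∂_1 = 7 − 6 = 1, and the invariant factors of ∂_1 are all 1, so H_0 ≅ Z.
  H_1: rank ker ∂_1 − rank ∂_2 = (11 − 6) − 4 = 1, and the invariant factors of ∂_2 are all 1, so H_1 ≅ Z.
  H_2: rank ker ∂_2 − rank ∂_3 = (4 − 4) − 0 = 0, and there is no ∂_3, so H_2 ≅ 0.

As a check, the Euler characteristic is 7 − 11 + 4 = 0, which agrees with 1 − 1 + 0 = 0.

H_0 ≅ Z,  H_1 ≅ Z,  H_2 = 0.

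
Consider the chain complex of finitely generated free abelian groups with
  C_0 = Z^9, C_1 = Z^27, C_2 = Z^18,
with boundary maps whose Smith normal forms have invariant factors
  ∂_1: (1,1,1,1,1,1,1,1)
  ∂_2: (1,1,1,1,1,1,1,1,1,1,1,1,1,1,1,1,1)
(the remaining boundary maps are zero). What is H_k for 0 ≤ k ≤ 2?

H_0: b_0 = 9 − 0 − 8 = 1; torsion from ∂_1 factors > 1: none. So H_0 = Z.
H_1: b_1 = 27 − 8 − 17 = 2; torsion from ∂_2 factors > 1: none. So H_1 = Z^2.
H_2: b_2 = 18 − 17 − 0 = 1; torsion from ∂_3 factors > 1: none. So H_2 = Z.

H_0 = Z,  H_1 = Z^2,  H_2 = Z.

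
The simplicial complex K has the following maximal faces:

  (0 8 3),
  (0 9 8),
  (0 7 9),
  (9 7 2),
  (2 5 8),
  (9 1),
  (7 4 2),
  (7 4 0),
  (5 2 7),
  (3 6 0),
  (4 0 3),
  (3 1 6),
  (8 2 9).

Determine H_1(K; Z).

Order the vertices as 0 < 1 < 2 < 3 < 4 < 5 < 6 < 7 < 8 < 9. Listing each simplex with vertices in this order, K has dimension 2 with simplices:

  0-simplices (10): [0], [1], [2], [3], [4], [5], [6], [7], [8], [9]
  1-simplices (22): [0,3], [0,4], [0,6], [0,7], [0,8], [0,9], [1,3], [1,6], [1,9], [2,4], [2,5], [2,7], [2,8], [2,9], [3,4], [3,6], [3,8], [4,7], [5,7], [5,8], [7,9], [8,9]
  2-simplices (12): [0,3,4], [0,3,6], [0,3,8], [0,4,7], [0,7,9], [0,8,9], [1,3,6], [2,4,7], [2,5,7], [2,5,8], [2,7,9], [2,8,9]

giving chain groups C_0 ≅ Z^10, C_1 ≅ Z^22, C_2 ≅ Z^12.

The boundary map ∂_1: C_1 → C_0 sends each edge [p,q] (with p < q) to q − p.
As a 10×22 matrix over Z this has rank 9, with invariant factors (1,1,1,1,1,1,1,1,1).

∂_2: C_2 → C_1 maps a triangle to the signed sum of its edges. For instance
  ∂[0,8,9] = [8,9] − [0,9] + [0,8],
  ∂[0,4,7] = [4,7] − [0,7] + [0,4].
This gives a 22×12 integer matrix of rank 12; reducing to Smith normal form yields diagonal entries (1,1,1,1,1,1,1,1,1,1,1,1).

Now H_k = ker ∂_k / im ∂_{k+1}, so:

  H_1: rank ker ∂_1 − rank ∂_2 = (22 − 9) − 12 = 1, and the invariant factors of ∂_2 are all 1, so H_1 = Z.

H_1 ≅ Z.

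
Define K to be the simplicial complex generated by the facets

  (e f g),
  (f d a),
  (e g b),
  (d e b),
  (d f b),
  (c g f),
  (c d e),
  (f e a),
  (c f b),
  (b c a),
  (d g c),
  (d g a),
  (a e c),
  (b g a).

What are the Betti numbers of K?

b_0 = 1, b_1 = 2, b_2 = 1.

Order the vertices as a < b < c < d < e < f < g. Listing each simplex with vertices in this order, K has dimension 2 with simplices:

  0-simplices (7): a, b, c, d, e, f, g
  1-simplices (21): ab, ac, ad, ae, af, ag, bc, bd, be, bf, bg, cd, ce, cf, cg, de, df, dg, ef, eg, fg
  2-simplices (14): abc, abg, ace, adf, adg, aef, bcf, bde, bdf, beg, cde, cdg, cfg, efg

Hence C_0 ≅ Z^7, C_1 ≅ Z^21, C_2 ≅ Z^14.

Boundary ∂_1: C_1 → C_0 is given by ∂[p,q] = [q] − [p]. For instance
  ∂af = f − a.
This gives a 7×21 integer matrix of rank 6; reducing to Smith normal form yields diagonal entries (1,1,1,1,1,1).

The boundary map ∂_2: C_2 → C_1 maps a triangle to the signed sum of its edges. For instance
  ∂adg = dg − ag + ad,
  ∂aef = ef − af + ae.
The resulting 21×14 matrix has rank 13, and its Smith normal form has invariant factors (1,1,1,1,1,1,1,1,1,1,1,1,1).

Reading off H_k = ker ∂_k / im ∂_{k+1}:

  H_0: rank C_0 − rank ∂_1 = 7 − 6 = 1, and the invariant factors of ∂_1 are all 1, so H_0 = Z.
  H_1: rank ker ∂_1 − rank ∂_2 = (21 − 6) − 13 = 2, and the invariant factors of ∂_2 are all 1, so H_1 = Z^2.
  H_2: rank ker ∂_2 − rank ∂_3 = (14 − 13) − 0 = 1, and there is no ∂_3, so H_2 = Z.

As a check, the Euler characteristic is 7 − 21 + 14 = 0, which agrees with 1 − 2 + 1 = 0.

Hence the Betti numbers are b_0 = 1, b_1 = 2, b_2 = 1.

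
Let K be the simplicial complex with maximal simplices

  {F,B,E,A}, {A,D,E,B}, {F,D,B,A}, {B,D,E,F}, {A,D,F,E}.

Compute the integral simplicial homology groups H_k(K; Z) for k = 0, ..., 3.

H_0 = Z,  H_1 = 0,  H_2 = 0,  H_3 = Z.

We work with the vertex ordering A < B < D < E < F. The simplices of K, each written with vertices in increasing order, are:

  0-simplices (5): A, B, D, E, F
  1-simplices (10): AB, AD, AE, AF, BD, BE, BF, DE, DF, EF
  2-simplices (10): ABD, ABE, ABF, ADE, ADF, AEF, BDE, BDF, BEF, DEF
  3-simplices (5): ABDE, ABDF, ABEF, ADEF, BDEF

so the chain groups are C_0 ≅ Z^5, C_1 ≅ Z^10, C_2 ≅ Z^10, C_3 ≅ Z^5.

The boundary map ∂_1: C_1 → C_0 is given by ∂[p,q] = [q] − [p]. For instance
  ∂AB = B − A.
The resulting 5×10 matrix has rank 4, and its Smith normal form has invariant factors (1,1,1,1).

The boundary map ∂_2: C_2 → C_1 sends each 2-simplex [p,q,r] to [q,r] − [p,r] + [p,q]. For instance
  ∂ADF = DF − AF + AD,
  ∂ADE = DE − AE + AD.
The 10×10 boundary matrix has rank 6 and Smith normal form diag(1,1,1,1,1,1).

The boundary map ∂_3: C_3 → C_2 sends each 3-simplex σ to the alternating sum Σ_i (−1)^i (σ with its i-th vertex removed). For instance
  ∂ADEF = DEF − AEF + ADF − ADE,
  ∂ABDF = BDF − ADF + ABF − ABD.
The resulting 10×5 matrix has rank 4, and its Smith normal form has invariant factors (1,1,1,1).

Computing H_k = (kernel of ∂_k) / (image of ∂_{k+1}):

  H_0: rank C_0 − rank ∂_1 = 5 − 4 = 1, and the invariant factors of ∂_1 are all 1, so H_0 ≅ Z.
  H_1: rank ker ∂_1 − rank ∂_2 = (10 − 4) − 6 = 0, and the invariant factors of ∂_2 are all 1, so H_1 ≅ 0.
  H_2: rank ker ∂_2 − rank ∂_3 = (10 − 6) − 4 = 0, and the invariant factors of ∂_3 are all 1, so H_2 ≅ 0.
  H_3: rank ker ∂_3 − rank ∂_4 = (5 − 4) − 0 = 1, and there is no ∂_4, so H_3 ≅ Z.

As a check, the Euler characteristic is 5 − 10 + 10 − 5 = 0, which agrees with 1 − 0 + 0 − 1 = 0.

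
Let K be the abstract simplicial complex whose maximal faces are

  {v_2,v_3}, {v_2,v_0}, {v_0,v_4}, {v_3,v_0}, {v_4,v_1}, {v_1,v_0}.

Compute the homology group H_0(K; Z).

H_0 = Z.

We work with the vertex ordering v_0 < v_1 < v_2 < v_3 < v_4. The simplices of K, each written with vertices in increasing order, are:

  0-simplices (5): [v_0], [v_1], [v_2], [v_3], [v_4]
  1-simplices (6): [v_0,v_1], [v_0,v_2], [v_0,v_3], [v_0,v_4], [v_1,v_4], [v_2,v_3]

Hence C_0 ≅ Z^5, C_1 ≅ Z^6.

∂_1: C_1 → C_0 maps an edge to its endpoints' difference, ∂[p,q] = q − p. For instance
  ∂[v_0,v_1] = [v_1] − [v_0].
The 5×6 boundary matrix has rank 4 and Smith normal form diag(1,1,1,1).

Now H_k = ker ∂_k / im ∂_{k+1}, so:

  H_0: rank C_0 − rank ∂_1 = 5 − 4 = 1, and the invariant factors of ∂_1 are all 1, so H_0 ≅ Z.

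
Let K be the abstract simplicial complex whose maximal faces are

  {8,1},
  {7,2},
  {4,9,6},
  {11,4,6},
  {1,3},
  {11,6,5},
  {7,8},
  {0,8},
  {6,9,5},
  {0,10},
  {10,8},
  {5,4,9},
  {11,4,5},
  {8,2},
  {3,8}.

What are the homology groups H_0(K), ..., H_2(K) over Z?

Take the total order 0 < 1 < 2 < 3 < 4 < 5 < 6 < 7 < 8 < 9 < 10 < 11 on the vertex set. Then K (dimension 2) consists of the simplices:

  0-simplices (12): [0], [1], [2], [3], [4], [5], [6], [7], [8], [9], [10], [11]
  1-simplices (18): [0,8], [0,10], [1,3], [1,8], [2,7], [2,8], [3,8], [4,5], [4,6], [4,9], [4,11], [5,6], [5,9], [5,11], [6,9], [6,11], [7,8], [8,10]
  2-simplices (6): [4,5,9], [4,5,11], [4,6,9], [4,6,11], [5,6,9], [5,6,11]

so the chain groups are C_0 ≅ Z^12, C_1 ≅ Z^18, C_2 ≅ Z^6.

∂_1: C_1 → C_0 maps an edge to its endpoints' difference, ∂[p,q] = q − p. For instance
  ∂[2,7] = [7] − [2].
This gives a 12×18 integer matrix of rank 10; reducing to Smith normal form yields diagonal entries (1,1,1,1,1,1,1,1,1,1).

∂_2: C_2 → C_1 sends each 2-simplex [p,q,r] to [q,r] − [p,r] + [p,q]. For instance
  ∂[5,6,11] = [6,11] − [5,11] + [5,6],
  ∂[5,6,9] = [6,9] − [5,9] + [5,6].
This gives a 18×6 integer matrix of rank 5; reducing to Smith normal form yields diagonal entries (1,1,1,1,1).

Reading off H_k = ker ∂_k / im ∂_{k+1}:

  H_0: rank C_0 − rank ∂_1 = 12 − 10 = 2, and the invariant factors of ∂_1 are all 1, so H_0 = Z^2.
  H_1: rank ker ∂_1 − rank ∂_2 = (18 − 10) − 5 = 3, and the invariant factors of ∂_2 are all 1, so H_1 = Z^3.
  H_2: rank ker ∂_2 − rank ∂_3 = (6 − 5) − 0 = 1, and there is no ∂_3, so H_2 = Z.

As a check, the Euler characteristic is 12 − 18 + 6 = 0, which agrees with 2 − 3 + 1 = 0.

H_0 = Z^2,  H_1 = Z^3,  H_2 = Z.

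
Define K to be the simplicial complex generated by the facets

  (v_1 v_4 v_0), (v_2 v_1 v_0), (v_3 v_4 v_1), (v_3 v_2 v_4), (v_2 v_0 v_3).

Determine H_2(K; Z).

H_2 ≅ 0.

Take the total order v_0 < v_1 < v_2 < v_3 < v_4 on the vertex set. Then K (dimension 2) consists of the simplices:

  0-simplices (5): [v_0], [v_1], [v_2], [v_3], [v_4]
  1-simplices (10): [v_0,v_1], [v_0,v_2], [v_0,v_3], [v_0,v_4], [v_1,v_2], [v_1,v_3], [v_1,v_4], [v_2,v_3], [v_2,v_4], [v_3,v_4]
  2-simplices (5): [v_0,v_1,v_2], [v_0,v_1,v_4], [v_0,v_2,v_3], [v_1,v_3,v_4], [v_2,v_3,v_4]

giving chain groups C_0 ≅ Z^5, C_1 ≅ Z^10, C_2 ≅ Z^5.

∂_1: C_1 → C_0 is given by ∂[p,q] = [q] − [p].
As a 5×10 matrix over Z this has rank 4, with invariant factors (1,1,1,1).

∂_2: C_2 → C_1 acts by ∂[p,q,r] = [q,r] − [p,r] + [p,q]. For instance
  ∂[v_0,v_1,v_4] = [v_1,v_4] − [v_0,v_4] + [v_0,v_1],
  ∂[v_2,v_3,v_4] = [v_3,v_4] − [v_2,v_4] + [v_2,v_3].
The 10×5 boundary matrix has rank 5 and Smith normal form diag(1,1,1,1,1).

Reading off H_k = ker ∂_k / im ∂_{k+1}:

  H_2: rank ker ∂_2 − rank ∂_3 = (5 − 5) − 0 = 0, and there is no ∂_3, so H_2 = 0.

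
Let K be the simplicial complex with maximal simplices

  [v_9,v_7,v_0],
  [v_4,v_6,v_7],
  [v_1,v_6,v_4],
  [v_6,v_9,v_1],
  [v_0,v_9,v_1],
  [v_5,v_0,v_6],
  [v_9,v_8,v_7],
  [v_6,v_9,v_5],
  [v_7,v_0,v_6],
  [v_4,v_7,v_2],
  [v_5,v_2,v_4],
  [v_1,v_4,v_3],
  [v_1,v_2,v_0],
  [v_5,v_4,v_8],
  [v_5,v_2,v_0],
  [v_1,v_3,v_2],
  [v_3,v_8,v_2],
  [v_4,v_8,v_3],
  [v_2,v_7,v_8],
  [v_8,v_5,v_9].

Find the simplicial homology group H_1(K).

We work with the vertex ordering v_0 < v_1 < v_2 < v_3 < v_4 < v_5 < v_6 < v_7 < v_8 < v_9. The simplices of K, each written with vertices in increasing order, are:

  0-simplices (10): [v_0], [v_1], [v_2], [v_3], [v_4], [v_5], [v_6], [v_7], [v_8], [v_9]
  1-simplices (30): (30 of them)
  2-simplices (20): (20 of them)

giving chain groups C_0 ≅ Z^10, C_1 ≅ Z^30, C_2 ≅ Z^20.

∂_1: C_1 → C_0 maps an edge to its endpoints' difference, ∂[p,q] = q − p.
This gives a 10×30 integer matrix of rank 9; reducing to Smith normal form yields diagonal entries (1,1,1,1,1,1,1,1,1).

∂_2: C_2 → C_1 maps a triangle to the signed sum of its edges. For instance
  ∂[v_0,v_5,v_6] = [v_5,v_6] − [v_0,v_6] + [v_0,v_5],
  ∂[v_1,v_3,v_4] = [v_3,v_4] − [v_1,v_4] + [v_1,v_3].
As a 30×20 matrix over Z this has rank 20, with invariant factors (1,1,1,1,1,1,1,1,1,1,1,1,1,1,1,1,1,1,1,2).

Reading off H_k = ker ∂_k / im ∂_{k+1}:

  H_1: rank ker ∂_1 − rank ∂_2 = (30 − 9) − 20 = 1, and ∂_2 has invariant factor 2 > 1, so H_1 = Z ⊕ Z_2.

(K is a triangulation of the Klein bottle.)

H_1 ≅ Z ⊕ Z_2.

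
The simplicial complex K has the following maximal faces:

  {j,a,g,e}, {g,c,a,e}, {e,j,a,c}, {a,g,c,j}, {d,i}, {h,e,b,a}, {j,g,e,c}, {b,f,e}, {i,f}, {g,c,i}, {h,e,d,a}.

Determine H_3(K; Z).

We work with the vertex ordering a < b < c < d < e < f < g < h < i < j. The simplices of K, each written with vertices in increasing order, are:

  0-simplices (10): a, b, c, d, e, f, g, h, i, j
  1-simplices (24): ab, ac, ad, ae, ag, ah, aj, be, bf, bh, ce, cg, ci, cj, de, dh, di, ef, eg, eh, ej, fi, gi, gj
  2-simplices (19): abe, abh, ace, acg, acj, ade, adh, aeg, aeh, aej, agj, bef, beh, ceg, cej, cgi, cgj, deh, egj
  3-simplices (7): abeh, aceg, acej, acgj, adeh, aegj, cegj

Hence C_0 ≅ Z^10, C_1 ≅ Z^24, C_2 ≅ Z^19, C_3 ≅ Z^7.

∂_1: C_1 → C_0 is given by ∂[p,q] = [q] − [p].
The 10×24 boundary matrix has rank 9 and Smith normal form diag(1,1,1,1,1,1,1,1,1).

∂_2: C_2 → C_1 sends each 2-simplex [p,q,r] to [q,r] − [p,r] + [p,q]. For instance
  ∂acj = cj − aj + ac,
  ∂cej = ej − cj + ce.
The 24×19 boundary matrix has rank 13 and Smith normal form diag(1,1,1,1,1,1,1,1,1,1,1,1,1).

The boundary map ∂_3: C_3 → C_2 sends each 3-simplex σ to the alternating sum Σ_i (−1)^i (σ with its i-th vertex removed). For instance
  ∂abeh = beh − aeh + abh − abe,
  ∂aceg = ceg − aeg + acg − ace.
The 19×7 boundary matrix has rank 6 and Smith normal form diag(1,1,1,1,1,1).

From H_k ≅ ker(∂_k) / im(∂_{k+1}) we obtain:

  H_3: rank ker ∂_3 − rank ∂_4 = (7 − 6) − 0 = 1, and there is no ∂_4, so H_3 ≅ Z.

H_3 ≅ Z.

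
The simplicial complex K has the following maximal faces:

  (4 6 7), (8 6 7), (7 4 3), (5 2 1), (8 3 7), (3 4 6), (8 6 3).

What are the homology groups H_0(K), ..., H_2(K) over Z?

Take the total order 1 < 2 < 3 < 4 < 5 < 6 < 7 < 8 on the vertex set. Then K (dimension 2) consists of the simplices:

  0-simplices (8): [1], [2], [3], [4], [5], [6], [7], [8]
  1-simplices (12): [1,2], [1,5], [2,5], [3,4], [3,6], [3,7], [3,8], [4,6], [4,7], [6,7], [6,8], [7,8]
  2-simplices (7): [1,2,5], [3,4,6], [3,4,7], [3,6,8], [3,7,8], [4,6,7], [6,7,8]

giving chain groups C_0 ≅ Z^8, C_1 ≅ Z^12, C_2 ≅ Z^7.

∂_1: C_1 → C_0 sends each edge [p,q] (with p < q) to q − p. For instance
  ∂[1,2] = [2] − [1].
As a 8×12 matrix over Z this has rank 6, with invariant factors (1,1,1,1,1,1).

The boundary map ∂_2: C_2 → C_1 sends each 2-simplex [p,q,r] to [q,r] − [p,r] + [p,q]. For instance
  ∂[3,4,6] = [4,6] − [3,6] + [3,4],
  ∂[3,6,8] = [6,8] − [3,8] + [3,6].
The 12×7 boundary matrix has rank 6 and Smith normal form diag(1,1,1,1,1,1).

From H_k ≅ ker(∂_k) / im(∂_{k+1}) we obtain:

  H_0: rank C_0 − rank ∂_1 = 8 − 6 = 2, and the invariant factors of ∂_1 are all 1, so H_0 = Z^2.
  H_1: rank ker ∂_1 − rank ∂_2 = (12 − 6) − 6 = 0, and the invariant factors of ∂_2 are all 1, so H_1 = 0.
  H_2: rank ker ∂_2 − rank ∂_3 = (7 − 6) − 0 = 1, and there is no ∂_3, so H_2 = Z.

As a check, the Euler characteristic is 8 − 12 + 7 = 3, which agrees with 2 − 0 + 1 = 3.

H_0 = Z^2,  H_1 = 0,  H_2 = Z.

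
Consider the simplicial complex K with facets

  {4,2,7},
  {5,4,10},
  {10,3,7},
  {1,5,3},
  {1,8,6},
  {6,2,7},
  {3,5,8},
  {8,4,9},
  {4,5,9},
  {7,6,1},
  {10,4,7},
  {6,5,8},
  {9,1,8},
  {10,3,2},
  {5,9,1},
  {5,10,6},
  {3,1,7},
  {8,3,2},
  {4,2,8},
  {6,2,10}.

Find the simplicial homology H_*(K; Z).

H_0 = Z,  H_1 = Z ⊕ Z/2,  H_2 = 0.

Take the total order 1 < 2 < 3 < 4 < 5 < 6 < 7 < 8 < 9 < 10 on the vertex set. Then K (dimension 2) consists of the simplices:

  0-simplices (10): [1], [2], [3], [4], [5], [6], [7], [8], [9], [10]
  1-simplices (30): (30 of them)
  2-simplices (20): (20 of them)

Hence C_0 ≅ Z^10, C_1 ≅ Z^30, C_2 ≅ Z^20.

Boundary ∂_1: C_1 → C_0 maps an edge to its endpoints' difference, ∂[p,q] = q − p.
As a 10×30 matrix over Z this has rank 9, with invariant factors (1,1,1,1,1,1,1,1,1).

The boundary map ∂_2: C_2 → C_1 maps a triangle to the signed sum of its edges. For instance
  ∂[1,5,9] = [5,9] − [1,9] + [1,5],
  ∂[4,5,9] = [5,9] − [4,9] + [4,5].
This gives a 30×20 integer matrix of rank 20; reducing to Smith normal form yields diagonal entries (1,1,1,1,1,1,1,1,1,1,1,1,1,1,1,1,1,1,1,2).

From H_k ≅ ker(∂_k) / im(∂_{k+1}) we obtain:

  H_0: rank C_0 − rank ∂_1 = 10 − 9 = 1, and the invariant factors of ∂_1 are all 1, so H_0 = Z.
  H_1: rank ker ∂_1 − rank ∂_2 = (30 − 9) − 20 = 1, and ∂_2 has invariant factor 2 > 1, so H_1 = Z ⊕ Z/2.
  H_2: rank ker ∂_2 − rank ∂_3 = (20 − 20) − 0 = 0, and there is no ∂_3, so H_2 = 0.

(K is a triangulation of the Klein bottle.)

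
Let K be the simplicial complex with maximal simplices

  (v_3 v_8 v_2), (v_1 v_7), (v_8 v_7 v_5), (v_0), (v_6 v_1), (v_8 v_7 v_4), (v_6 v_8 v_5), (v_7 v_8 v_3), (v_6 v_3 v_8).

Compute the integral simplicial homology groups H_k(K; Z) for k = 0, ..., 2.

We work with the vertex ordering v_0 < v_1 < v_2 < v_3 < v_4 < v_5 < v_6 < v_7 < v_8. The simplices of K, each written with vertices in increasing order, are:

  0-simplices (9): [v_0], [v_1], [v_2], [v_3], [v_4], [v_5], [v_6], [v_7], [v_8]
  1-simplices (14): [v_1,v_6], [v_1,v_7], [v_2,v_3], [v_2,v_8], [v_3,v_6], [v_3,v_7], [v_3,v_8], [v_4,v_7], [v_4,v_8], [v_5,v_6], [v_5,v_7], [v_5,v_8], [v_6,v_8], [v_7,v_8]
  2-simplices (6): [v_2,v_3,v_8], [v_3,v_6,v_8], [v_3,v_7,v_8], [v_4,v_7,v_8], [v_5,v_6,v_8], [v_5,v_7,v_8]

so the chain groups are C_0 ≅ Z^9, C_1 ≅ Z^14, C_2 ≅ Z^6.

Boundary ∂_1: C_1 → C_0 maps an edge to its endpoints' difference, ∂[p,q] = q − p. For instance
  ∂[v_1,v_6] = [v_6] − [v_1].
As a 9×14 matrix over Z this has rank 7, with invariant factors (1,1,1,1,1,1,1).

Boundary ∂_2: C_2 → C_1 acts by ∂[p,q,r] = [q,r] − [p,r] + [p,q]. For instance
  ∂[v_5,v_6,v_8] = [v_6,v_8] − [v_5,v_8] + [v_5,v_6],
  ∂[v_2,v_3,v_8] = [v_3,v_8] − [v_2,v_8] + [v_2,v_3].
This gives a 14×6 integer matrix of rank 6; reducing to Smith normal form yields diagonal entries (1,1,1,1,1,1).

Reading off H_k = ker ∂_k / im ∂_{k+1}:

  H_0: rank C_0 − rank ∂_1 = 9 − 7 = 2, and the invariant factors of ∂_1 are all 1, so H_0 = Z^2.
  H_1: rank ker ∂_1 − rank ∂_2 = (14 − 7) − 6 = 1, and the invariant factors of ∂_2 are all 1, so H_1 = Z.
  H_2: rank ker ∂_2 − rank ∂_3 = (6 − 6) − 0 = 0, and there is no ∂_3, so H_2 = 0.

As a check, the Euler characteristic is 9 − 14 + 6 = 1, which agrees with 2 − 1 + 0 = 1.

H_0 = Z^2,  H_1 = Z,  H_2 = 0.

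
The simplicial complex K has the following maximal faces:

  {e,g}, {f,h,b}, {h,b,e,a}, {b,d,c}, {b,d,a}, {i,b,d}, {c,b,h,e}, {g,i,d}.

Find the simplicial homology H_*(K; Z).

H_0 ≅ Z,  H_1 ≅ Z,  H_2 = 0,  H_3 = 0.

Fix the vertex order a < b < c < d < e < f < g < h < i and write every simplex with vertices in increasing order. Then dim K = 3 and the simplices of K are:

  0-simplices (9): a, b, c, d, e, f, g, h, i
  1-simplices (19): ab, ad, ae, ah, bc, bd, be, bf, bh, bi, cd, ce, ch, dg, di, eg, eh, fh, gi
  2-simplices (12): abd, abe, abh, aeh, bcd, bce, bch, bdi, beh, bfh, ceh, dgi
  3-simplices (2): abeh, bceh

Hence C_0 ≅ Z^9, C_1 ≅ Z^19, C_2 ≅ Z^12, C_3 ≅ Z^2.

Boundary ∂_1: C_1 → C_0 sends each edge [p,q] (with p < q) to q − p.
This gives a 9×19 integer matrix of rank 8; reducing to Smith normal form yields diagonal entries (1,1,1,1,1,1,1,1).

∂_2: C_2 → C_1 acts by ∂[p,q,r] = [q,r] − [p,r] + [p,q]. For instance
  ∂bfh = fh − bh + bf,
  ∂bcd = cd − bd + bc.
This gives a 19×12 integer matrix of rank 10; reducing to Smith normal form yields diagonal entries (1,1,1,1,1,1,1,1,1,1).

The boundary map ∂_3: C_3 → C_2 sends each 3-simplex σ to the alternating sum Σ_i (−1)^i (σ with its i-th vertex removed). For instance
  ∂abeh = beh − aeh + abh − abe,
  ∂bceh = ceh − beh + bch − bce.
This gives a 12×2 integer matrix of rank 2; reducing to Smith normal form yields diagonal entries (1,1).

Computing H_k = (kernel of ∂_k) / (image of ∂_{k+1}):

  H_0: rank C_0 − rank ∂_1 = 9 − 8 = 1, and the invariant factors of ∂_1 are all 1, so H_0 ≅ Z.
  H_1: rank ker ∂_1 − rank ∂_2 = (19 − 8) − 10 = 1, and the invariant factors of ∂_2 are all 1, so H_1 ≅ Z.
  H_2: rank ker ∂_2 − rank ∂_3 = (12 − 10) − 2 = 0, and the invariant factors of ∂_3 are all 1, so H_2 ≅ 0.
  H_3: rank ker ∂_3 − rank ∂_4 = (2 − 2) − 0 = 0, and there is no ∂_4, so H_3 ≅ 0.

As a check, the Euler characteristic is 9 − 19 + 12 − 2 = 0, which agrees with 1 − 1 + 0 − 0 = 0.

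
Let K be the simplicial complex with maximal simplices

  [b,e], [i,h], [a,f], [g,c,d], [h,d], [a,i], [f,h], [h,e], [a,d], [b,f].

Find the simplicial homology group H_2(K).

Fix the vertex order a < b < c < d < e < f < g < h < i and write every simplex with vertices in increasing order. Then dim K = 2 and the simplices of K are:

  0-simplices (9): a, b, c, d, e, f, g, h, i
  1-simplices (12): ad, af, ai, be, bf, cd, cg, dg, dh, eh, fh, hi
  2-simplices (1): cdg

giving chain groups C_0 ≅ Z^9, C_1 ≅ Z^12, C_2 ≅ Z^1.

The boundary map ∂_1: C_1 → C_0 maps an edge to its endpoints' difference, ∂[p,q] = q − p.
This gives a 9×12 integer matrix of rank 8; reducing to Smith normal form yields diagonal entries (1,1,1,1,1,1,1,1).

The boundary map ∂_2: C_2 → C_1 acts by ∂[p,q,r] = [q,r] − [p,r] + [p,q]. For instance
  ∂cdg = dg − cg + cd.
This gives a 12×1 integer matrix of rank 1; reducing to Smith normal form yields diagonal entries (1).

From H_k ≅ ker(∂_k) / im(∂_{k+1}) we obtain:

  H_2: rank ker ∂_2 − rank ∂_3 = (1 − 1) − 0 = 0, and there is no ∂_3, so H_2 = 0.

H_2 ≅ 0.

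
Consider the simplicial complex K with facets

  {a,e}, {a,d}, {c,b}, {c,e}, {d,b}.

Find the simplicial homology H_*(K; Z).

H_0 = Z,  H_1 = Z.

Order the vertices as a < b < c < d < e. Listing each simplex with vertices in this order, K has dimension 1 with simplices:

  0-simplices (5): a, b, c, d, e
  1-simplices (5): ad, ae, bc, bd, ce

so the chain groups are C_0 ≅ Z^5, C_1 ≅ Z^5.

Boundary ∂_1: C_1 → C_0 is given by ∂[p,q] = [q] − [p].
The resulting 5×5 matrix has rank 4, and its Smith normal form has invariant factors (1,1,1,1).

From H_k ≅ ker(∂_k) / im(∂_{k+1}) we obtain:

  H_0: rank C_0 − rank ∂_1 = 5 − 4 = 1, and the invariant factors of ∂_1 are all 1, so H_0 ≅ Z.
  H_1: rank ker ∂_1 − rank ∂_2 = (5 − 4) − 0 = 1, and there is no ∂_2, so H_1 ≅ Z.

(K is a triangulation of the circle S^1.)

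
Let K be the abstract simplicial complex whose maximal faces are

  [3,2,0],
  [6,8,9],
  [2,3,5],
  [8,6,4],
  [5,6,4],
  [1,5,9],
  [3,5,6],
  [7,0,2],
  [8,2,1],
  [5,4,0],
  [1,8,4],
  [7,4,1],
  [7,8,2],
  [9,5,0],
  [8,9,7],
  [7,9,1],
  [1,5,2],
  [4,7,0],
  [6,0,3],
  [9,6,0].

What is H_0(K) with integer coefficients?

H_0 = Z.

K has 10 vertices, 30 edges, 20 triangles.
rank ∂_0 = 0, rank ∂_1 = 9 ⇒ b_0 = 10 − 0 − 9 = 1; all invariant factors of ∂_1 are 1 so no torsion. So H_0 ≅ Z.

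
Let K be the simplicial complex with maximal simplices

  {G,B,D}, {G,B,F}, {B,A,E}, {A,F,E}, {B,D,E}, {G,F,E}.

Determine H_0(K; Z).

H_0 ≅ Z.

Fix the vertex order A < B < D < E < F < G and write every simplex with vertices in increasing order. Then dim K = 2 and the simplices of K are:

  0-simplices (6): A, B, D, E, F, G
  1-simplices (12): AB, AE, AF, BD, BE, BF, BG, DE, DG, EF, EG, FG
  2-simplices (6): ABE, AEF, BDE, BDG, BFG, EFG

giving chain groups C_0 ≅ Z^6, C_1 ≅ Z^12, C_2 ≅ Z^6.

The boundary map ∂_1: C_1 → C_0 maps an edge to its endpoints' difference, ∂[p,q] = q − p. For instance
  ∂EG = G − E.
The 6×12 boundary matrix has rank 5 and Smith normal form diag(1,1,1,1,1).

∂_2: C_2 → C_1 acts by ∂[p,q,r] = [q,r] − [p,r] + [p,q]. For instance
  ∂EFG = FG − EG + EF,
  ∂BDG = DG − BG + BD.
The 12×6 boundary matrix has rank 6 and Smith normal form diag(1,1,1,1,1,1).

From H_k ≅ ker(∂_k) / im(∂_{k+1}) we obtain:

  H_0: rank C_0 − rank ∂_1 = 6 − 5 = 1, and the invariant factors of ∂_1 are all 1, so H_0 ≅ Z.

(K is a triangulation of the cylinder S^1 x I.)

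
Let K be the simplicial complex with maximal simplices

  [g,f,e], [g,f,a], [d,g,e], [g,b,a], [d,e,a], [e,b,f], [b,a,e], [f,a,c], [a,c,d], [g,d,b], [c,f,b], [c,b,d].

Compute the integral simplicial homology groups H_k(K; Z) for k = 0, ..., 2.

H_0 = Z,  H_1 = Z/2,  H_2 = 0.

Take the total order a < b < c < d < e < f < g on the vertex set. Then K (dimension 2) consists of the simplices:

  0-simplices (7): a, b, c, d, e, f, g
  1-simplices (18): ab, ac, ad, ae, af, ag, bc, bd, be, bf, bg, cd, cf, de, dg, ef, eg, fg
  2-simplices (12): abe, abg, acd, acf, ade, afg, bcd, bcf, bdg, bef, deg, efg

so the chain groups are C_0 ≅ Z^7, C_1 ≅ Z^18, C_2 ≅ Z^12.

∂_1: C_1 → C_0 maps an edge to its endpoints' difference, ∂[p,q] = q − p. For instance
  ∂bg = g − b.
As a 7×18 matrix over Z this has rank 6, with invariant factors (1,1,1,1,1,1).

∂_2: C_2 → C_1 maps a triangle to the signed sum of its edges. For instance
  ∂afg = fg − ag + af,
  ∂bef = ef − bf + be.
This gives a 18×12 integer matrix of rank 12; reducing to Smith normal form yields diagonal entries (1,1,1,1,1,1,1,1,1,1,1,2).

Reading off H_k = ker ∂_k / im ∂_{k+1}:

  H_0: rank C_0 − rank ∂_1 = 7 − 6 = 1, and the invariant factors of ∂_1 are all 1, so H_0 = Z.
  H_1: rank ker ∂_1 − rank ∂_2 = (18 − 6) − 12 = 0, and ∂_2 has invariant factor 2 > 1, so H_1 = Z/2.
  H_2: rank ker ∂_2 − rank ∂_3 = (12 − 12) − 0 = 0, and there is no ∂_3, so H_2 = 0.

As a check, the Euler characteristic is 7 − 18 + 12 = 1, which agrees with 1 − 0 + 0 = 1.
(K is a triangulation of the real projective plane RP^2.)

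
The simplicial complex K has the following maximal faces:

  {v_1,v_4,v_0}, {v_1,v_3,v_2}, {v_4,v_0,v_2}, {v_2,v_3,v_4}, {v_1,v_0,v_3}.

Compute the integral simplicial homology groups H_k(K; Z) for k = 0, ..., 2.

Fix the vertex order v_0 < v_1 < v_2 < v_3 < v_4 and write every simplex with vertices in increasing order. Then dim K = 2 and the simplices of K are:

  0-simplices (5): [v_0], [v_1], [v_2], [v_3], [v_4]
  1-simplices (10): [v_0,v_1], [v_0,v_2], [v_0,v_3], [v_0,v_4], [v_1,v_2], [v_1,v_3], [v_1,v_4], [v_2,v_3], [v_2,v_4], [v_3,v_4]
  2-simplices (5): [v_0,v_1,v_3], [v_0,v_1,v_4], [v_0,v_2,v_4], [v_1,v_2,v_3], [v_2,v_3,v_4]

Hence C_0 ≅ Z^5, C_1 ≅ Z^10, C_2 ≅ Z^5.

Boundary ∂_1: C_1 → C_0 sends each edge [p,q] (with p < q) to q − p. For instance
  ∂[v_1,v_3] = [v_3] − [v_1].
As a 5×10 matrix over Z this has rank 4, with invariant factors (1,1,1,1).

Boundary ∂_2: C_2 → C_1 acts by ∂[p,q,r] = [q,r] − [p,r] + [p,q]. For instance
  ∂[v_0,v_1,v_4] = [v_1,v_4] − [v_0,v_4] + [v_0,v_1],
  ∂[v_0,v_2,v_4] = [v_2,v_4] − [v_0,v_4] + [v_0,v_2].
The resulting 10×5 matrix has rank 5, and its Smith normal form has invariant factors (1,1,1,1,1).

Now H_k = ker ∂_k / im ∂_{k+1}, so:

  H_0: rank C_0 − rank ∂_1 = 5 − 4 = 1, and the invariant factors of ∂_1 are all 1, so H_0 = Z.
  H_1: rank ker ∂_1 − rank ∂_2 = (10 − 4) − 5 = 1, and the invariant factors of ∂_2 are all 1, so H_1 = Z.
  H_2: rank ker ∂_2 − rank ∂_3 = (5 − 5) − 0 = 0, and there is no ∂_3, so H_2 = 0.

H_0 ≅ Z,  H_1 ≅ Z,  H_2 = 0.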